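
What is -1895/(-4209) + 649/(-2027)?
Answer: 1109524/8531643 ≈ 0.13005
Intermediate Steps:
-1895/(-4209) + 649/(-2027) = -1895*(-1/4209) + 649*(-1/2027) = 1895/4209 - 649/2027 = 1109524/8531643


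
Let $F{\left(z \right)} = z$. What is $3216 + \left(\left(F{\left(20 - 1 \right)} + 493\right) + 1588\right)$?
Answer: $5316$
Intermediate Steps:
$3216 + \left(\left(F{\left(20 - 1 \right)} + 493\right) + 1588\right) = 3216 + \left(\left(\left(20 - 1\right) + 493\right) + 1588\right) = 3216 + \left(\left(19 + 493\right) + 1588\right) = 3216 + \left(512 + 1588\right) = 3216 + 2100 = 5316$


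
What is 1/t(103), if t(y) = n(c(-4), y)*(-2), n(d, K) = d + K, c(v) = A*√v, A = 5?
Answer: -103/21418 + 5*I/10709 ≈ -0.004809 + 0.0004669*I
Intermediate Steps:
c(v) = 5*√v
n(d, K) = K + d
t(y) = -20*I - 2*y (t(y) = (y + 5*√(-4))*(-2) = (y + 5*(2*I))*(-2) = (y + 10*I)*(-2) = -20*I - 2*y)
1/t(103) = 1/(-20*I - 2*103) = 1/(-20*I - 206) = 1/(-206 - 20*I) = (-206 + 20*I)/42836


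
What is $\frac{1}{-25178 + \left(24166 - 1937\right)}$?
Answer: $- \frac{1}{2949} \approx -0.0003391$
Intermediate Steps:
$\frac{1}{-25178 + \left(24166 - 1937\right)} = \frac{1}{-25178 + 22229} = \frac{1}{-2949} = - \frac{1}{2949}$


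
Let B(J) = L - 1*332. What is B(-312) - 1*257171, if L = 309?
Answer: -257194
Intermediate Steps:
B(J) = -23 (B(J) = 309 - 1*332 = 309 - 332 = -23)
B(-312) - 1*257171 = -23 - 1*257171 = -23 - 257171 = -257194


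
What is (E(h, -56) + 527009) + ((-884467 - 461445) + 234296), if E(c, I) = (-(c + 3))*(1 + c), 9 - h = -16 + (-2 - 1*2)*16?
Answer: -592887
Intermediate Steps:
h = 89 (h = 9 - (-16 + (-2 - 1*2)*16) = 9 - (-16 + (-2 - 2)*16) = 9 - (-16 - 4*16) = 9 - (-16 - 64) = 9 - 1*(-80) = 9 + 80 = 89)
E(c, I) = (1 + c)*(-3 - c) (E(c, I) = (-(3 + c))*(1 + c) = (-3 - c)*(1 + c) = (1 + c)*(-3 - c))
(E(h, -56) + 527009) + ((-884467 - 461445) + 234296) = ((-3 - 1*89**2 - 4*89) + 527009) + ((-884467 - 461445) + 234296) = ((-3 - 1*7921 - 356) + 527009) + (-1345912 + 234296) = ((-3 - 7921 - 356) + 527009) - 1111616 = (-8280 + 527009) - 1111616 = 518729 - 1111616 = -592887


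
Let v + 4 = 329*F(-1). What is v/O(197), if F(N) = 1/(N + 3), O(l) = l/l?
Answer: 321/2 ≈ 160.50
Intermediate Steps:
O(l) = 1
F(N) = 1/(3 + N)
v = 321/2 (v = -4 + 329/(3 - 1) = -4 + 329/2 = 321/2 ≈ 160.50)
v/O(197) = (321/2)/1 = (321/2)*1 = 321/2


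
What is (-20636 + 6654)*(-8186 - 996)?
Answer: 128382724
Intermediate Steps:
(-20636 + 6654)*(-8186 - 996) = -13982*(-9182) = 128382724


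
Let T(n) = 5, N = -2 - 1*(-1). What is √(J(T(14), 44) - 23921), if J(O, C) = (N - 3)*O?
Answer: I*√23941 ≈ 154.73*I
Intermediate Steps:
N = -1 (N = -2 + 1 = -1)
J(O, C) = -4*O (J(O, C) = (-1 - 3)*O = -4*O)
√(J(T(14), 44) - 23921) = √(-4*5 - 23921) = √(-20 - 23921) = √(-23941) = I*√23941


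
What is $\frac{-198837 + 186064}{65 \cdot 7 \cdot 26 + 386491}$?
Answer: $- \frac{12773}{398321} \approx -0.032067$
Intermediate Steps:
$\frac{-198837 + 186064}{65 \cdot 7 \cdot 26 + 386491} = - \frac{12773}{455 \cdot 26 + 386491} = - \frac{12773}{11830 + 386491} = - \frac{12773}{398321}$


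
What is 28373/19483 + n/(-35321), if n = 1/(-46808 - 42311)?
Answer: 89311740621710/61328045753117 ≈ 1.4563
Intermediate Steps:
n = -1/89119 (n = 1/(-89119) = -1/89119 ≈ -1.1221e-5)
28373/19483 + n/(-35321) = 28373/19483 - 1/89119/(-35321) = 28373*(1/19483) - 1/89119*(-1/35321) = 28373/19483 + 1/3147772199 = 89311740621710/61328045753117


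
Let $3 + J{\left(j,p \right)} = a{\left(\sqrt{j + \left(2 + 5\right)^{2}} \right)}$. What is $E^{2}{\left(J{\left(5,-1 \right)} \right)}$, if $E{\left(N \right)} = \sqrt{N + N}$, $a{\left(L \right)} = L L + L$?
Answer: $102 + 6 \sqrt{6} \approx 116.7$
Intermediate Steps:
$a{\left(L \right)} = L + L^{2}$ ($a{\left(L \right)} = L^{2} + L = L + L^{2}$)
$J{\left(j,p \right)} = -3 + \sqrt{49 + j} \left(1 + \sqrt{49 + j}\right)$ ($J{\left(j,p \right)} = -3 + \sqrt{j + \left(2 + 5\right)^{2}} \left(1 + \sqrt{j + \left(2 + 5\right)^{2}}\right) = -3 + \sqrt{j + 7^{2}} \left(1 + \sqrt{j + 7^{2}}\right) = -3 + \sqrt{j + 49} \left(1 + \sqrt{j + 49}\right) = -3 + \sqrt{49 + j} \left(1 + \sqrt{49 + j}\right)$)
$E{\left(N \right)} = \sqrt{2} \sqrt{N}$ ($E{\left(N \right)} = \sqrt{2 N} = \sqrt{2} \sqrt{N}$)
$E^{2}{\left(J{\left(5,-1 \right)} \right)} = \left(\sqrt{2} \sqrt{46 + 5 + \sqrt{49 + 5}}\right)^{2} = \left(\sqrt{2} \sqrt{46 + 5 + \sqrt{54}}\right)^{2} = \left(\sqrt{2} \sqrt{46 + 5 + 3 \sqrt{6}}\right)^{2} = \left(\sqrt{2} \sqrt{51 + 3 \sqrt{6}}\right)^{2} = 102 + 6 \sqrt{6}$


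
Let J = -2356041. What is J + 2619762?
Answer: 263721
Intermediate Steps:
J + 2619762 = -2356041 + 2619762 = 263721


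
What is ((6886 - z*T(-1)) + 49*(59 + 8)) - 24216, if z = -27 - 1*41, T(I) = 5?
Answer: -13707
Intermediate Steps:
z = -68 (z = -27 - 41 = -68)
((6886 - z*T(-1)) + 49*(59 + 8)) - 24216 = ((6886 - (-68)*5) + 49*(59 + 8)) - 24216 = ((6886 - 1*(-340)) + 49*67) - 24216 = ((6886 + 340) + 3283) - 24216 = (7226 + 3283) - 24216 = 10509 - 24216 = -13707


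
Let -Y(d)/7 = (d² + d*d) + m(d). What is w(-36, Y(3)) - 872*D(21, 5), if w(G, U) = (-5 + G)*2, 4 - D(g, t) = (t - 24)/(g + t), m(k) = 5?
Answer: -54694/13 ≈ -4207.2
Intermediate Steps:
D(g, t) = 4 - (-24 + t)/(g + t) (D(g, t) = 4 - (t - 24)/(g + t) = 4 - (-24 + t)/(g + t))
Y(d) = -35 - 14*d² (Y(d) = -7*((d² + d*d) + 5) = -7*((d² + d²) + 5) = -7*(2*d² + 5) = -7*(5 + 2*d²) = -35 - 14*d²)
w(G, U) = -10 + 2*G
w(-36, Y(3)) - 872*D(21, 5) = (-10 + 2*(-36)) - 872*(24 + 3*5 + 4*21)/(21 + 5) = (-10 - 72) - 872*(24 + 15 + 84)/26 = -82 - 436*123/13 = -82 - 872*123/26 = -82 - 53628/13 = -54694/13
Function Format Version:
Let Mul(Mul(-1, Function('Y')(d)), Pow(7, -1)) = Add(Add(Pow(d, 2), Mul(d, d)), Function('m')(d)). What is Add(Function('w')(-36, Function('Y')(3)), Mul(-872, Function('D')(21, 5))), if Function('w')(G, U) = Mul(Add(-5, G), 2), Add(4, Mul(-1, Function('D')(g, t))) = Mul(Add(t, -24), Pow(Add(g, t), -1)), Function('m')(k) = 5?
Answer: Rational(-54694, 13) ≈ -4207.2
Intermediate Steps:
Function('D')(g, t) = Add(4, Mul(-1, Pow(Add(g, t), -1), Add(-24, t))) (Function('D')(g, t) = Add(4, Mul(-1, Mul(Add(t, -24), Pow(Add(g, t), -1)))) = Add(4, Mul(-1, Mul(Add(-24, t), Pow(Add(g, t), -1)))) = Add(4, Mul(-1, Mul(Pow(Add(g, t), -1), Add(-24, t)))) = Add(4, Mul(-1, Pow(Add(g, t), -1), Add(-24, t))))
Function('Y')(d) = Add(-35, Mul(-14, Pow(d, 2))) (Function('Y')(d) = Mul(-7, Add(Add(Pow(d, 2), Mul(d, d)), 5)) = Mul(-7, Add(Add(Pow(d, 2), Pow(d, 2)), 5)) = Mul(-7, Add(Mul(2, Pow(d, 2)), 5)) = Mul(-7, Add(5, Mul(2, Pow(d, 2)))) = Add(-35, Mul(-14, Pow(d, 2))))
Function('w')(G, U) = Add(-10, Mul(2, G))
Add(Function('w')(-36, Function('Y')(3)), Mul(-872, Function('D')(21, 5))) = Add(Add(-10, Mul(2, -36)), Mul(-872, Mul(Pow(Add(21, 5), -1), Add(24, Mul(3, 5), Mul(4, 21))))) = Add(Add(-10, -72), Mul(-872, Mul(Pow(26, -1), Add(24, 15, 84)))) = Add(-82, Mul(-872, Mul(Rational(1, 26), 123))) = Add(-82, Mul(-872, Rational(123, 26))) = Add(-82, Rational(-53628, 13)) = Rational(-54694, 13)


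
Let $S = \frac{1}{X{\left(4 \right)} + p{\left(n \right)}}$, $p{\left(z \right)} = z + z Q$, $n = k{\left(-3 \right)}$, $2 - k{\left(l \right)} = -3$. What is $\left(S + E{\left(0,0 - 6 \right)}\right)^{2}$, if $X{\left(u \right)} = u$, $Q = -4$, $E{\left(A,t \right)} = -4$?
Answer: $\frac{2025}{121} \approx 16.736$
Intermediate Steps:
$k{\left(l \right)} = 5$ ($k{\left(l \right)} = 2 - -3 = 2 + 3 = 5$)
$n = 5$
$p{\left(z \right)} = - 3 z$ ($p{\left(z \right)} = z + z \left(-4\right) = z - 4 z = - 3 z$)
$S = - \frac{1}{11}$ ($S = \frac{1}{4 - 15} = \frac{1}{-11} = - \frac{1}{11} \approx -0.090909$)
$\left(S + E{\left(0,0 - 6 \right)}\right)^{2} = \left(- \frac{1}{11} - 4\right)^{2} = \left(- \frac{45}{11}\right)^{2} = \frac{2025}{121}$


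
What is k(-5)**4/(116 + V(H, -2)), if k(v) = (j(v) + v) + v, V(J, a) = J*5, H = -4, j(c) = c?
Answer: 16875/32 ≈ 527.34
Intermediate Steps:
V(J, a) = 5*J
k(v) = 3*v (k(v) = (v + v) + v = 2*v + v = 3*v)
k(-5)**4/(116 + V(H, -2)) = (3*(-5))**4/(116 + 5*(-4)) = (-15)**4/(116 - 20) = 50625/96 = (1/96)*50625 = 16875/32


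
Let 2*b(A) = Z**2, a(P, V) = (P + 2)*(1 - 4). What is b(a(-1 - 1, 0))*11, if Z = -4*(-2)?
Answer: 352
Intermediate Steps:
Z = 8
a(P, V) = -6 - 3*P (a(P, V) = (2 + P)*(-3) = -6 - 3*P)
b(A) = 32 (b(A) = (1/2)*8**2 = (1/2)*64 = 32)
b(a(-1 - 1, 0))*11 = 32*11 = 352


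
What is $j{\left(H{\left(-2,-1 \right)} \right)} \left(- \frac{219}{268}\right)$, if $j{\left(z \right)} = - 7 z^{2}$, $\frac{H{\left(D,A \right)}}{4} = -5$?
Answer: $\frac{153300}{67} \approx 2288.1$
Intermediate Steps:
$H{\left(D,A \right)} = -20$ ($H{\left(D,A \right)} = 4 \left(-5\right) = -20$)
$j{\left(H{\left(-2,-1 \right)} \right)} \left(- \frac{219}{268}\right) = - 7 \left(-20\right)^{2} \left(- \frac{219}{268}\right) = \left(-7\right) 400 \left(\left(-219\right) \frac{1}{268}\right) = \left(-2800\right) \left(- \frac{219}{268}\right) = \frac{153300}{67}$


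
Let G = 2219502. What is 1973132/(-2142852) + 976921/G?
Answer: -63499258377/132112897214 ≈ -0.48064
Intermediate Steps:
1973132/(-2142852) + 976921/G = 1973132/(-2142852) + 976921/2219502 = 1973132*(-1/2142852) + 976921*(1/2219502) = -493283/535713 + 976921/2219502 = -63499258377/132112897214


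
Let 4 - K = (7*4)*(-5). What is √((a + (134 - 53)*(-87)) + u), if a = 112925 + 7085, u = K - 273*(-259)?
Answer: √183814 ≈ 428.74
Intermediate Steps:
K = 144 (K = 4 - 7*4*(-5) = 4 - 28*(-5) = 4 - 1*(-140) = 4 + 140 = 144)
u = 70851 (u = 144 - 273*(-259) = 144 + 70707 = 70851)
a = 120010
√((a + (134 - 53)*(-87)) + u) = √((120010 + (134 - 53)*(-87)) + 70851) = √((120010 + 81*(-87)) + 70851) = √((120010 - 7047) + 70851) = √(112963 + 70851) = √183814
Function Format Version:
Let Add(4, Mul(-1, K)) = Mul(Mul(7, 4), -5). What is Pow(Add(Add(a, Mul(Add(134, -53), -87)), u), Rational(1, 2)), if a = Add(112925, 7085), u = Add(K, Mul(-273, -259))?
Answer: Pow(183814, Rational(1, 2)) ≈ 428.74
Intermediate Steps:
K = 144 (K = Add(4, Mul(-1, Mul(Mul(7, 4), -5))) = Add(4, Mul(-1, Mul(28, -5))) = Add(4, Mul(-1, -140)) = Add(4, 140) = 144)
u = 70851 (u = Add(144, Mul(-273, -259)) = Add(144, 70707) = 70851)
a = 120010
Pow(Add(Add(a, Mul(Add(134, -53), -87)), u), Rational(1, 2)) = Pow(Add(Add(120010, Mul(Add(134, -53), -87)), 70851), Rational(1, 2)) = Pow(Add(Add(120010, Mul(81, -87)), 70851), Rational(1, 2)) = Pow(Add(Add(120010, -7047), 70851), Rational(1, 2)) = Pow(Add(112963, 70851), Rational(1, 2)) = Pow(183814, Rational(1, 2))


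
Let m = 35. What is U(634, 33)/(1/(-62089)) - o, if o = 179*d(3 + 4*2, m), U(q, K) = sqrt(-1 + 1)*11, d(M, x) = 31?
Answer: -5549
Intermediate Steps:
U(q, K) = 0 (U(q, K) = sqrt(0)*11 = 0*11 = 0)
o = 5549 (o = 179*31 = 5549)
U(634, 33)/(1/(-62089)) - o = 0/(1/(-62089)) - 1*5549 = 0/(-1/62089) - 5549 = 0*(-62089) - 5549 = 0 - 5549 = -5549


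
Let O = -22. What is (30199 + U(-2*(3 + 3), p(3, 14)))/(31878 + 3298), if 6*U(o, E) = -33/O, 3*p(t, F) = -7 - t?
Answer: 120797/140704 ≈ 0.85852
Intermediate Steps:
p(t, F) = -7/3 - t/3 (p(t, F) = (-7 - t)/3 = -7/3 - t/3)
U(o, E) = 1/4 (U(o, E) = (-33/(-22))/6 = (-33*(-1)/22)/6 = (-1*(-3/2))/6 = (1/6)*(3/2) = 1/4)
(30199 + U(-2*(3 + 3), p(3, 14)))/(31878 + 3298) = (30199 + 1/4)/(31878 + 3298) = (120797/4)/35176 = (120797/4)*(1/35176) = 120797/140704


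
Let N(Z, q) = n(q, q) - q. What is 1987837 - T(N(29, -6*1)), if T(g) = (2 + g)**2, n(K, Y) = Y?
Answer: 1987833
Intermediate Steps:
N(Z, q) = 0 (N(Z, q) = q - q = 0)
1987837 - T(N(29, -6*1)) = 1987837 - (2 + 0)**2 = 1987837 - 1*2**2 = 1987837 - 1*4 = 1987837 - 4 = 1987833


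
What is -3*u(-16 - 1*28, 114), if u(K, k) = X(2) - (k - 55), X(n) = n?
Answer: 171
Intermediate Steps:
u(K, k) = 57 - k (u(K, k) = 2 - (k - 55) = 2 - (-55 + k) = 2 + (55 - k) = 57 - k)
-3*u(-16 - 1*28, 114) = -3*(57 - 1*114) = -3*(57 - 114) = -3*(-57) = 171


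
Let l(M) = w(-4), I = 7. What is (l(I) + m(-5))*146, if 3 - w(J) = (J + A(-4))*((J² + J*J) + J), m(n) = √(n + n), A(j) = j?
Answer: 33142 + 146*I*√10 ≈ 33142.0 + 461.69*I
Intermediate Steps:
m(n) = √2*√n (m(n) = √(2*n) = √2*√n)
w(J) = 3 - (-4 + J)*(J + 2*J²) (w(J) = 3 - (J - 4)*((J² + J*J) + J) = 3 - (-4 + J)*((J² + J²) + J) = 3 - (-4 + J)*(2*J² + J) = 3 - (-4 + J)*(J + 2*J²))
l(M) = 227 (l(M) = 3 - 2*(-4)³ + 4*(-4) + 7*(-4)² = 3 - 2*(-64) - 16 + 7*16 = 3 + 128 - 16 + 112 = 227)
(l(I) + m(-5))*146 = (227 + √2*√(-5))*146 = (227 + √2*(I*√5))*146 = (227 + I*√10)*146 = 33142 + 146*I*√10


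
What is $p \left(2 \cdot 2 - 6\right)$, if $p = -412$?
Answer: $824$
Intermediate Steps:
$p \left(2 \cdot 2 - 6\right) = - 412 \left(2 \cdot 2 - 6\right) = - 412 \left(4 - 6\right) = \left(-412\right) \left(-2\right) = 824$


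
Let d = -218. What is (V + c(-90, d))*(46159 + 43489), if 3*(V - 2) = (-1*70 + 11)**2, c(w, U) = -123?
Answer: 279522464/3 ≈ 9.3174e+7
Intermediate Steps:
V = 3487/3 (V = 2 + (-1*70 + 11)**2/3 = 2 + (-70 + 11)**2/3 = 2 + (1/3)*(-59)**2 = 2 + (1/3)*3481 = 2 + 3481/3 = 3487/3 ≈ 1162.3)
(V + c(-90, d))*(46159 + 43489) = (3487/3 - 123)*(46159 + 43489) = (3118/3)*89648 = 279522464/3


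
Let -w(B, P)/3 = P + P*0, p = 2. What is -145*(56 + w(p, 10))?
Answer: -3770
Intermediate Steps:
w(B, P) = -3*P (w(B, P) = -3*(P + P*0) = -3*(P + 0) = -3*P)
-145*(56 + w(p, 10)) = -145*(56 - 3*10) = -145*(56 - 30) = -145*26 = -3770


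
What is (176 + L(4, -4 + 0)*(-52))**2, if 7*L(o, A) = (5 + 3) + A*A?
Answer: 256/49 ≈ 5.2245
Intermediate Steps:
L(o, A) = 8/7 + A**2/7 (L(o, A) = ((5 + 3) + A*A)/7 = (8 + A**2)/7 = 8/7 + A**2/7)
(176 + L(4, -4 + 0)*(-52))**2 = (176 + (8/7 + (-4 + 0)**2/7)*(-52))**2 = (176 + (8/7 + (1/7)*(-4)**2)*(-52))**2 = (176 + (8/7 + (1/7)*16)*(-52))**2 = (176 + (8/7 + 16/7)*(-52))**2 = (176 + (24/7)*(-52))**2 = (176 - 1248/7)**2 = (-16/7)**2 = 256/49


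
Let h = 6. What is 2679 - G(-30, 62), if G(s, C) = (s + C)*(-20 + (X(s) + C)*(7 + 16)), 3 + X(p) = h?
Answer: -44521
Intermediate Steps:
X(p) = 3 (X(p) = -3 + 6 = 3)
G(s, C) = (49 + 23*C)*(C + s) (G(s, C) = (s + C)*(-20 + (3 + C)*(7 + 16)) = (C + s)*(-20 + (3 + C)*23) = (C + s)*(-20 + (69 + 23*C)) = (C + s)*(49 + 23*C) = (49 + 23*C)*(C + s))
2679 - G(-30, 62) = 2679 - (23*62² + 49*62 + 49*(-30) + 23*62*(-30)) = 2679 - (23*3844 + 3038 - 1470 - 42780) = 2679 - (88412 + 3038 - 1470 - 42780) = 2679 - 1*47200 = 2679 - 47200 = -44521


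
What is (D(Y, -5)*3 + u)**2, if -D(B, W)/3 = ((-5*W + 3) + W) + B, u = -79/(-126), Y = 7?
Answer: 1151991481/15876 ≈ 72562.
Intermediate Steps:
u = 79/126 (u = -79*(-1/126) = 79/126 ≈ 0.62698)
D(B, W) = -9 - 3*B + 12*W (D(B, W) = -3*(((-5*W + 3) + W) + B) = -3*(((3 - 5*W) + W) + B) = -3*((3 - 4*W) + B) = -3*(3 + B - 4*W) = -9 - 3*B + 12*W)
(D(Y, -5)*3 + u)**2 = ((-9 - 3*7 + 12*(-5))*3 + 79/126)**2 = ((-9 - 21 - 60)*3 + 79/126)**2 = (-90*3 + 79/126)**2 = (-270 + 79/126)**2 = (-33941/126)**2 = 1151991481/15876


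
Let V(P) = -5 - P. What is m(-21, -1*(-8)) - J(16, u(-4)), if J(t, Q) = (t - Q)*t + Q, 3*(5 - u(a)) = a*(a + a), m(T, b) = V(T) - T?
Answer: -304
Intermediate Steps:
m(T, b) = -5 - 2*T (m(T, b) = (-5 - T) - T = -5 - 2*T)
u(a) = 5 - 2*a²/3 (u(a) = 5 - a*(a + a)/3 = 5 - a*2*a/3 = 5 - 2*a²/3)
J(t, Q) = Q + t*(t - Q) (J(t, Q) = t*(t - Q) + Q = Q + t*(t - Q))
m(-21, -1*(-8)) - J(16, u(-4)) = (-5 - 2*(-21)) - ((5 - ⅔*(-4)²) + 16² - 1*(5 - ⅔*(-4)²)*16) = (-5 + 42) - ((5 - ⅔*16) + 256 - 1*(5 - ⅔*16)*16) = 37 - ((5 - 32/3) + 256 - 1*(5 - 32/3)*16) = 37 - (-17/3 + 256 - 1*(-17/3)*16) = 37 - (-17/3 + 256 + 272/3) = 37 - 1*341 = 37 - 341 = -304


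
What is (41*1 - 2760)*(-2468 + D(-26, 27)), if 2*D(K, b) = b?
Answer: 13347571/2 ≈ 6.6738e+6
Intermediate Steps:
D(K, b) = b/2
(41*1 - 2760)*(-2468 + D(-26, 27)) = (41*1 - 2760)*(-2468 + (½)*27) = (41 - 2760)*(-2468 + 27/2) = -2719*(-4909/2) = 13347571/2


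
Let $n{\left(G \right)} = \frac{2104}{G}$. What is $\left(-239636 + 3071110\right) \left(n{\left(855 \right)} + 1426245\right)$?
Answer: $\frac{3452817125457446}{855} \approx 4.0384 \cdot 10^{12}$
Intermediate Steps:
$\left(-239636 + 3071110\right) \left(n{\left(855 \right)} + 1426245\right) = \left(-239636 + 3071110\right) \left(\frac{2104}{855} + 1426245\right) = 2831474 \left(2104 \cdot \frac{1}{855} + 1426245\right) = 2831474 \left(\frac{2104}{855} + 1426245\right) = 2831474 \cdot \frac{1219441579}{855} = \frac{3452817125457446}{855}$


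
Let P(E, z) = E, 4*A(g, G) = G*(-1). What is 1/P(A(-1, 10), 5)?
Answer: -2/5 ≈ -0.40000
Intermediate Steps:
A(g, G) = -G/4 (A(g, G) = (G*(-1))/4 = (-G)/4 = -G/4)
1/P(A(-1, 10), 5) = 1/(-1/4*10) = 1/(-5/2) = -2/5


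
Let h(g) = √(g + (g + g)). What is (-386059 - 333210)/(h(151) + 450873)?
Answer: -108099657279/67762153892 + 719269*√453/203286461676 ≈ -1.5952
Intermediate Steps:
h(g) = √3*√g (h(g) = √(g + 2*g) = √(3*g) = √3*√g)
(-386059 - 333210)/(h(151) + 450873) = (-386059 - 333210)/(√3*√151 + 450873) = -719269/(√453 + 450873) = -719269/(450873 + √453)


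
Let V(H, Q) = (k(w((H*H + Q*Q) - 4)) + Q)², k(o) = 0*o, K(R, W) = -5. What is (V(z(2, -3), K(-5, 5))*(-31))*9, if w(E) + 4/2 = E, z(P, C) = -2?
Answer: -6975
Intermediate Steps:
w(E) = -2 + E
k(o) = 0
V(H, Q) = Q² (V(H, Q) = (0 + Q)² = Q²)
(V(z(2, -3), K(-5, 5))*(-31))*9 = ((-5)²*(-31))*9 = (25*(-31))*9 = -775*9 = -6975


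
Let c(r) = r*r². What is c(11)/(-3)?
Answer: -1331/3 ≈ -443.67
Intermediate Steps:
c(r) = r³
c(11)/(-3) = 11³/(-3) = 1331*(-⅓) = -1331/3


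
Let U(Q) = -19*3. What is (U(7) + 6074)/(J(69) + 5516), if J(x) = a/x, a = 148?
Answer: 415173/380752 ≈ 1.0904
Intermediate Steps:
U(Q) = -57
J(x) = 148/x
(U(7) + 6074)/(J(69) + 5516) = (-57 + 6074)/(148/69 + 5516) = 6017/(148*(1/69) + 5516) = 6017/(148/69 + 5516) = 6017/(380752/69) = 6017*(69/380752) = 415173/380752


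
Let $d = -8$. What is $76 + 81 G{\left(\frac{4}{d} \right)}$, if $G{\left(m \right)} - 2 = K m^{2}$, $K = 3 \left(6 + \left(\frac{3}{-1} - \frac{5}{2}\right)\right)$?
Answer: $\frac{2147}{8} \approx 268.38$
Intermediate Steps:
$K = \frac{3}{2}$ ($K = 3 \left(6 + \left(3 \left(-1\right) - \frac{5}{2}\right)\right) = 3 \left(6 - \frac{11}{2}\right) = 3 \cdot \frac{1}{2} = \frac{3}{2} \approx 1.5$)
$G{\left(m \right)} = 2 + \frac{3 m^{2}}{2}$
$76 + 81 G{\left(\frac{4}{d} \right)} = 76 + 81 \left(2 + \frac{3 \left(\frac{4}{-8}\right)^{2}}{2}\right) = 76 + 81 \left(2 + \frac{3 \left(4 \left(- \frac{1}{8}\right)\right)^{2}}{2}\right) = 76 + 81 \left(2 + \frac{3 \left(- \frac{1}{2}\right)^{2}}{2}\right) = 76 + 81 \left(2 + \frac{3}{2} \cdot \frac{1}{4}\right) = 76 + 81 \left(2 + \frac{3}{8}\right) = 76 + 81 \cdot \frac{19}{8} = 76 + \frac{1539}{8} = \frac{2147}{8}$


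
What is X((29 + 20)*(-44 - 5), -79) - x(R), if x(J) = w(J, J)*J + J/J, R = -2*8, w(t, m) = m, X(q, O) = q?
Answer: -2658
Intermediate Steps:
R = -16
x(J) = 1 + J**2 (x(J) = J*J + J/J = J**2 + 1 = 1 + J**2)
X((29 + 20)*(-44 - 5), -79) - x(R) = (29 + 20)*(-44 - 5) - (1 + (-16)**2) = 49*(-49) - (1 + 256) = -2401 - 1*257 = -2401 - 257 = -2658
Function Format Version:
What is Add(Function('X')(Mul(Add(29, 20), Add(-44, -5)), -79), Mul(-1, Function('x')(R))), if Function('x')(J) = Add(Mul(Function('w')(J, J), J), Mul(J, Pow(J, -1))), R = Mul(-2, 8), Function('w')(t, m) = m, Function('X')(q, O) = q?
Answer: -2658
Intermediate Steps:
R = -16
Function('x')(J) = Add(1, Pow(J, 2)) (Function('x')(J) = Add(Mul(J, J), Mul(J, Pow(J, -1))) = Add(Pow(J, 2), 1) = Add(1, Pow(J, 2)))
Add(Function('X')(Mul(Add(29, 20), Add(-44, -5)), -79), Mul(-1, Function('x')(R))) = Add(Mul(Add(29, 20), Add(-44, -5)), Mul(-1, Add(1, Pow(-16, 2)))) = Add(Mul(49, -49), Mul(-1, Add(1, 256))) = Add(-2401, Mul(-1, 257)) = Add(-2401, -257) = -2658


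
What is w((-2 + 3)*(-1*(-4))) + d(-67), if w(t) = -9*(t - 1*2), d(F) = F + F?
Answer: -152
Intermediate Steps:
d(F) = 2*F
w(t) = 18 - 9*t (w(t) = -9*(t - 2) = -9*(-2 + t) = 18 - 9*t)
w((-2 + 3)*(-1*(-4))) + d(-67) = (18 - 9*(-2 + 3)*(-1*(-4))) + 2*(-67) = (18 - 9*4) - 134 = (18 - 36) - 134 = -18 - 134 = -152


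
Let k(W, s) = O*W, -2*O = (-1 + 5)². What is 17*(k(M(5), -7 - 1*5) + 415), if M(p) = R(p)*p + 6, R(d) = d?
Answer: 2839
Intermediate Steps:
O = -8 (O = -(-1 + 5)²/2 = -½*4² = -½*16 = -8)
M(p) = 6 + p² (M(p) = p*p + 6 = p² + 6 = 6 + p²)
k(W, s) = -8*W
17*(k(M(5), -7 - 1*5) + 415) = 17*(-8*(6 + 5²) + 415) = 17*(-8*(6 + 25) + 415) = 17*(-8*31 + 415) = 17*(-248 + 415) = 17*167 = 2839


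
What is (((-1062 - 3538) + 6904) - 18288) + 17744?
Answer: 1760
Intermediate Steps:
(((-1062 - 3538) + 6904) - 18288) + 17744 = ((-4600 + 6904) - 18288) + 17744 = (2304 - 18288) + 17744 = -15984 + 17744 = 1760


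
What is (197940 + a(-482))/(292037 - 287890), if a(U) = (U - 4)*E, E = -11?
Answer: 203286/4147 ≈ 49.020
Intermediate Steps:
a(U) = 44 - 11*U (a(U) = (U - 4)*(-11) = (-4 + U)*(-11) = 44 - 11*U)
(197940 + a(-482))/(292037 - 287890) = (197940 + (44 - 11*(-482)))/(292037 - 287890) = (197940 + (44 + 5302))/4147 = (197940 + 5346)*(1/4147) = 203286*(1/4147) = 203286/4147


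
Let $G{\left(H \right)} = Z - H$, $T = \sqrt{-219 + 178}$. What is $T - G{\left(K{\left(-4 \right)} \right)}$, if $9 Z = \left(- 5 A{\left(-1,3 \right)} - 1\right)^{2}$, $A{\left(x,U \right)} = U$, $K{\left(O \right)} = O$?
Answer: $- \frac{292}{9} + i \sqrt{41} \approx -32.444 + 6.4031 i$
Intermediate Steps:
$T = i \sqrt{41}$ ($T = \sqrt{-41} = i \sqrt{41} \approx 6.4031 i$)
$Z = \frac{256}{9}$ ($Z = \frac{\left(\left(-5\right) 3 - 1\right)^{2}}{9} = \frac{\left(-15 - 1\right)^{2}}{9} = \frac{\left(-16\right)^{2}}{9} = \frac{1}{9} \cdot 256 = \frac{256}{9} \approx 28.444$)
$G{\left(H \right)} = \frac{256}{9} - H$
$T - G{\left(K{\left(-4 \right)} \right)} = i \sqrt{41} - \left(\frac{256}{9} - -4\right) = i \sqrt{41} - \left(\frac{256}{9} + 4\right) = i \sqrt{41} - \frac{292}{9} = - \frac{292}{9} + i \sqrt{41}$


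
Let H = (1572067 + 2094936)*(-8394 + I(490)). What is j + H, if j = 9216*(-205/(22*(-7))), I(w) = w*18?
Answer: 120285977046/77 ≈ 1.5622e+9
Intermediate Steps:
I(w) = 18*w
j = 944640/77 (j = 9216*(-205/(-154)) = 9216*(-205*(-1/154)) = 9216*(205/154) = 944640/77 ≈ 12268.)
H = 1562143278 (H = (1572067 + 2094936)*(-8394 + 18*490) = 3667003*(-8394 + 8820) = 3667003*426 = 1562143278)
j + H = 944640/77 + 1562143278 = 120285977046/77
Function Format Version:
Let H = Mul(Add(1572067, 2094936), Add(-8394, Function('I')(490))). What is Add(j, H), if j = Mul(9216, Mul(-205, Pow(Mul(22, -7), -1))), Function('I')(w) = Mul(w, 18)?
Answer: Rational(120285977046, 77) ≈ 1.5622e+9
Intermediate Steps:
Function('I')(w) = Mul(18, w)
j = Rational(944640, 77) (j = Mul(9216, Mul(-205, Pow(-154, -1))) = Mul(9216, Mul(-205, Rational(-1, 154))) = Mul(9216, Rational(205, 154)) = Rational(944640, 77) ≈ 12268.)
H = 1562143278 (H = Mul(Add(1572067, 2094936), Add(-8394, Mul(18, 490))) = Mul(3667003, Add(-8394, 8820)) = Mul(3667003, 426) = 1562143278)
Add(j, H) = Add(Rational(944640, 77), 1562143278) = Rational(120285977046, 77)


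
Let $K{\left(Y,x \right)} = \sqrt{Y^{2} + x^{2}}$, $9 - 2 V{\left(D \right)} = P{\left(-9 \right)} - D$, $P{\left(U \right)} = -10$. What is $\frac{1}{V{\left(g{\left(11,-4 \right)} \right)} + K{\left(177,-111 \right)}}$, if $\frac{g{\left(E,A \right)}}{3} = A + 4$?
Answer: $- \frac{38}{174239} + \frac{60 \sqrt{194}}{174239} \approx 0.0045782$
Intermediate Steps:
$g{\left(E,A \right)} = 12 + 3 A$ ($g{\left(E,A \right)} = 3 \left(A + 4\right) = 3 \left(4 + A\right) = 12 + 3 A$)
$V{\left(D \right)} = \frac{19}{2} + \frac{D}{2}$ ($V{\left(D \right)} = \frac{9}{2} - \frac{-10 - D}{2} = \frac{9}{2} + \left(5 + \frac{D}{2}\right) = \frac{19}{2} + \frac{D}{2}$)
$\frac{1}{V{\left(g{\left(11,-4 \right)} \right)} + K{\left(177,-111 \right)}} = \frac{1}{\left(\frac{19}{2} + \frac{12 + 3 \left(-4\right)}{2}\right) + \sqrt{177^{2} + \left(-111\right)^{2}}} = \frac{1}{\left(\frac{19}{2} + \frac{12 - 12}{2}\right) + \sqrt{31329 + 12321}} = \frac{1}{\left(\frac{19}{2} + \frac{1}{2} \cdot 0\right) + \sqrt{43650}} = \frac{1}{\left(\frac{19}{2} + 0\right) + 15 \sqrt{194}} = \frac{1}{\frac{19}{2} + 15 \sqrt{194}}$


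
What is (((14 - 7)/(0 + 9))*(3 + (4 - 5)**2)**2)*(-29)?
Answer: -3248/9 ≈ -360.89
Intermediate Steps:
(((14 - 7)/(0 + 9))*(3 + (4 - 5)**2)**2)*(-29) = ((7/9)*(3 + (-1)**2)**2)*(-29) = ((7*(1/9))*(3 + 1)**2)*(-29) = ((7/9)*4**2)*(-29) = ((7/9)*16)*(-29) = (112/9)*(-29) = -3248/9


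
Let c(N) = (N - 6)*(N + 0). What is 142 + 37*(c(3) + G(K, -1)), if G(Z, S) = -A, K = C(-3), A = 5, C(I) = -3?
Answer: -376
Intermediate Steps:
K = -3
c(N) = N*(-6 + N) (c(N) = (-6 + N)*N = N*(-6 + N))
G(Z, S) = -5 (G(Z, S) = -1*5 = -5)
142 + 37*(c(3) + G(K, -1)) = 142 + 37*(3*(-6 + 3) - 5) = 142 + 37*(3*(-3) - 5) = 142 + 37*(-9 - 5) = 142 + 37*(-14) = 142 - 518 = -376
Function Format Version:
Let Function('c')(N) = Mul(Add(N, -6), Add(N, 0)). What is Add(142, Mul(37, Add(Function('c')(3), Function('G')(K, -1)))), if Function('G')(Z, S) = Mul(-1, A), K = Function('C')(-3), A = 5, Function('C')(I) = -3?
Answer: -376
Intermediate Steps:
K = -3
Function('c')(N) = Mul(N, Add(-6, N)) (Function('c')(N) = Mul(Add(-6, N), N) = Mul(N, Add(-6, N)))
Function('G')(Z, S) = -5 (Function('G')(Z, S) = Mul(-1, 5) = -5)
Add(142, Mul(37, Add(Function('c')(3), Function('G')(K, -1)))) = Add(142, Mul(37, Add(Mul(3, Add(-6, 3)), -5))) = Add(142, Mul(37, Add(Mul(3, -3), -5))) = Add(142, Mul(37, Add(-9, -5))) = Add(142, Mul(37, -14)) = Add(142, -518) = -376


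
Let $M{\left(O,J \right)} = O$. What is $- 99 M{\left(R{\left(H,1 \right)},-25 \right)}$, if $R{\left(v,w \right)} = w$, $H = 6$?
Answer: $-99$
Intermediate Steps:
$- 99 M{\left(R{\left(H,1 \right)},-25 \right)} = \left(-99\right) 1 = -99$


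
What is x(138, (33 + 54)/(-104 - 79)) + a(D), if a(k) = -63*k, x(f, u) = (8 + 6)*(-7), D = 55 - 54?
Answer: -161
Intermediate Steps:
D = 1
x(f, u) = -98 (x(f, u) = 14*(-7) = -98)
x(138, (33 + 54)/(-104 - 79)) + a(D) = -98 - 63*1 = -98 - 63 = -161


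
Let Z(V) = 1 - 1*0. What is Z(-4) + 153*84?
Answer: 12853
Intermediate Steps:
Z(V) = 1 (Z(V) = 1 + 0 = 1)
Z(-4) + 153*84 = 1 + 153*84 = 1 + 12852 = 12853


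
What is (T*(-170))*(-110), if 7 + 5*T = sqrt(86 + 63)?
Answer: -26180 + 3740*sqrt(149) ≈ 19473.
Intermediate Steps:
T = -7/5 + sqrt(149)/5 (T = -7/5 + sqrt(86 + 63)/5 = -7/5 + sqrt(149)/5 ≈ 1.0413)
(T*(-170))*(-110) = ((-7/5 + sqrt(149)/5)*(-170))*(-110) = (238 - 34*sqrt(149))*(-110) = -26180 + 3740*sqrt(149)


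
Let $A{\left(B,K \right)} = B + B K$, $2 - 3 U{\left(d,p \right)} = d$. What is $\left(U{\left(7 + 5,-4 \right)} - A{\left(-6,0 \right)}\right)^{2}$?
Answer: $\frac{64}{9} \approx 7.1111$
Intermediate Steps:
$U{\left(d,p \right)} = \frac{2}{3} - \frac{d}{3}$
$\left(U{\left(7 + 5,-4 \right)} - A{\left(-6,0 \right)}\right)^{2} = \left(\left(\frac{2}{3} - \frac{7 + 5}{3}\right) - - 6 \left(1 + 0\right)\right)^{2} = \left(\left(\frac{2}{3} - 4\right) - \left(-6\right) 1\right)^{2} = \left(\left(\frac{2}{3} - 4\right) - -6\right)^{2} = \left(- \frac{10}{3} + 6\right)^{2} = \left(\frac{8}{3}\right)^{2} = \frac{64}{9}$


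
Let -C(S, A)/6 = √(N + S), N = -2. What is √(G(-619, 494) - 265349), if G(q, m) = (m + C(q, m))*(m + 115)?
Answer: √(35497 - 10962*I*√69) ≈ 258.1 - 176.4*I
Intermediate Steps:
C(S, A) = -6*√(-2 + S)
G(q, m) = (115 + m)*(m - 6*√(-2 + q)) (G(q, m) = (m - 6*√(-2 + q))*(m + 115) = (m - 6*√(-2 + q))*(115 + m) = (115 + m)*(m - 6*√(-2 + q)))
√(G(-619, 494) - 265349) = √((494² - 690*√(-2 - 619) + 115*494 - 6*494*√(-2 - 619)) - 265349) = √((244036 - 2070*I*√69 + 56810 - 6*494*√(-621)) - 265349) = √((244036 - 2070*I*√69 + 56810 - 6*494*3*I*√69) - 265349) = √((244036 - 2070*I*√69 + 56810 - 8892*I*√69) - 265349) = √((300846 - 10962*I*√69) - 265349) = √(35497 - 10962*I*√69)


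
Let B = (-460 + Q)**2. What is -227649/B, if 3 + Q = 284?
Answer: -227649/32041 ≈ -7.1049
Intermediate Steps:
Q = 281 (Q = -3 + 284 = 281)
B = 32041 (B = (-460 + 281)**2 = (-179)**2 = 32041)
-227649/B = -227649/32041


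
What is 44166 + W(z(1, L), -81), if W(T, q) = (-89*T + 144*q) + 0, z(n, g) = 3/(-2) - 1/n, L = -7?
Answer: 65449/2 ≈ 32725.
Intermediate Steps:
z(n, g) = -3/2 - 1/n (z(n, g) = 3*(-½) - 1/n = -3/2 - 1/n)
W(T, q) = -89*T + 144*q
44166 + W(z(1, L), -81) = 44166 + (-89*(-3/2 - 1/1) + 144*(-81)) = 44166 + (-89*(-3/2 - 1*1) - 11664) = 44166 + (-89*(-3/2 - 1) - 11664) = 44166 + (-89*(-5/2) - 11664) = 44166 + (445/2 - 11664) = 44166 - 22883/2 = 65449/2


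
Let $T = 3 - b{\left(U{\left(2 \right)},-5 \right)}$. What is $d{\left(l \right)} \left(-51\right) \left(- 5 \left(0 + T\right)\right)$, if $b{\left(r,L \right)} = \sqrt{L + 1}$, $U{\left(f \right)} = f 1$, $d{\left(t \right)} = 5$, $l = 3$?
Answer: $3825 - 2550 i \approx 3825.0 - 2550.0 i$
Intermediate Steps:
$U{\left(f \right)} = f$
$b{\left(r,L \right)} = \sqrt{1 + L}$
$T = 3 - 2 i$ ($T = 3 - \sqrt{1 - 5} = 3 - \sqrt{-4} = 3 - 2 i \approx 3.0 - 2.0 i$)
$d{\left(l \right)} \left(-51\right) \left(- 5 \left(0 + T\right)\right) = 5 \left(-51\right) \left(- 5 \left(0 + \left(3 - 2 i\right)\right)\right) = - 255 \left(- 5 \left(3 - 2 i\right)\right) = - 255 \left(-15 + 10 i\right) = 3825 - 2550 i$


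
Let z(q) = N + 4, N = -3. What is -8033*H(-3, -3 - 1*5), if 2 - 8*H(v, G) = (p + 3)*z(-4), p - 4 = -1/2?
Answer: 72297/16 ≈ 4518.6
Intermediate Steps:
p = 7/2 (p = 4 - 1/2 = 7/2 ≈ 3.5000)
z(q) = 1 (z(q) = -3 + 4 = 1)
H(v, G) = -9/16 (H(v, G) = 1/4 - (7/2 + 3)/8 = 1/4 - 13/16 = -9/16)
-8033*H(-3, -3 - 1*5) = -8033*(-9/16) = 72297/16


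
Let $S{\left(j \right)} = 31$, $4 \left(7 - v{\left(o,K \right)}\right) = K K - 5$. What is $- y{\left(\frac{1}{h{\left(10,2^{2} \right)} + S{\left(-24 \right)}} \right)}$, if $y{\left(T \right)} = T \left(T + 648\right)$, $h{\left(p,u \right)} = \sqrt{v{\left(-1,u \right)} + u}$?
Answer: $\frac{4 \left(-20089 - 324 \sqrt{33}\right)}{\left(62 + \sqrt{33}\right)^{2}} \approx -19.132$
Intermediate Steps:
$v{\left(o,K \right)} = \frac{33}{4} - \frac{K^{2}}{4}$ ($v{\left(o,K \right)} = 7 - \frac{K K - 5}{4} = 7 - \frac{K^{2} - 5}{4} = 7 - \frac{-5 + K^{2}}{4} = 7 - \left(- \frac{5}{4} + \frac{K^{2}}{4}\right) = \frac{33}{4} - \frac{K^{2}}{4}$)
$h{\left(p,u \right)} = \sqrt{\frac{33}{4} + u - \frac{u^{2}}{4}}$ ($h{\left(p,u \right)} = \sqrt{\left(\frac{33}{4} - \frac{u^{2}}{4}\right) + u} = \sqrt{\frac{33}{4} + u - \frac{u^{2}}{4}}$)
$y{\left(T \right)} = T \left(648 + T\right)$
$- y{\left(\frac{1}{h{\left(10,2^{2} \right)} + S{\left(-24 \right)}} \right)} = - \frac{648 + \frac{1}{\frac{\sqrt{33 - \left(2^{2}\right)^{2} + 4 \cdot 2^{2}}}{2} + 31}}{\frac{\sqrt{33 - \left(2^{2}\right)^{2} + 4 \cdot 2^{2}}}{2} + 31} = - \frac{648 + \frac{1}{\frac{\sqrt{33 - 4^{2} + 4 \cdot 4}}{2} + 31}}{\frac{\sqrt{33 - 4^{2} + 4 \cdot 4}}{2} + 31} = - \frac{648 + \frac{1}{\frac{\sqrt{33 - 16 + 16}}{2} + 31}}{\frac{\sqrt{33 - 16 + 16}}{2} + 31} = - \frac{648 + \frac{1}{\frac{\sqrt{33}}{2} + 31}}{\frac{\sqrt{33}}{2} + 31} = - \frac{648 + \frac{1}{31 + \frac{\sqrt{33}}{2}}}{31 + \frac{\sqrt{33}}{2}}$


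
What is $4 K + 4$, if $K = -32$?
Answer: $-124$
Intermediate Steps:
$4 K + 4 = 4 \left(-32\right) + 4 = -128 + 4 = -124$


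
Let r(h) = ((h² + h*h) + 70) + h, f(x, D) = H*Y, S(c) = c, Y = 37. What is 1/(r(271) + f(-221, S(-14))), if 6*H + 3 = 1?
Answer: 3/441632 ≈ 6.7930e-6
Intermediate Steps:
H = -⅓ (H = -½ + (⅙)*1 = -½ + ⅙ = -⅓ ≈ -0.33333)
f(x, D) = -37/3 (f(x, D) = -⅓*37 = -37/3)
r(h) = 70 + h + 2*h² (r(h) = ((h² + h²) + 70) + h = (2*h² + 70) + h = (70 + 2*h²) + h = 70 + h + 2*h²)
1/(r(271) + f(-221, S(-14))) = 1/((70 + 271 + 2*271²) - 37/3) = 1/((70 + 271 + 2*73441) - 37/3) = 1/((70 + 271 + 146882) - 37/3) = 1/(147223 - 37/3) = 1/(441632/3) = 3/441632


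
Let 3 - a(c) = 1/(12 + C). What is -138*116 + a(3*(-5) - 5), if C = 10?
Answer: -352111/22 ≈ -16005.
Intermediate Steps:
a(c) = 65/22 (a(c) = 3 - 1/(12 + 10) = 3 - 1/22 = 65/22)
-138*116 + a(3*(-5) - 5) = -138*116 + 65/22 = -16008 + 65/22 = -352111/22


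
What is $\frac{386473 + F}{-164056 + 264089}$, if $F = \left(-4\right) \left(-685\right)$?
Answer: $\frac{389213}{100033} \approx 3.8908$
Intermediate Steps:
$F = 2740$
$\frac{386473 + F}{-164056 + 264089} = \frac{386473 + 2740}{-164056 + 264089} = \frac{389213}{100033}$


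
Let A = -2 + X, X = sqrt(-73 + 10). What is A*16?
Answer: -32 + 48*I*sqrt(7) ≈ -32.0 + 127.0*I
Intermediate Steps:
X = 3*I*sqrt(7) (X = sqrt(-63) = 3*I*sqrt(7) ≈ 7.9373*I)
A = -2 + 3*I*sqrt(7) ≈ -2.0 + 7.9373*I
A*16 = (-2 + 3*I*sqrt(7))*16 = -32 + 48*I*sqrt(7)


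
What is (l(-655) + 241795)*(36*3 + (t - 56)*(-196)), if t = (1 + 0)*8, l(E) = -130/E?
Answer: 301420927236/131 ≈ 2.3009e+9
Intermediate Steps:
t = 8 (t = 1*8 = 8)
(l(-655) + 241795)*(36*3 + (t - 56)*(-196)) = (-130/(-655) + 241795)*(36*3 + (8 - 56)*(-196)) = (-130*(-1/655) + 241795)*(108 - 48*(-196)) = (26/131 + 241795)*(108 + 9408) = (31675171/131)*9516 = 301420927236/131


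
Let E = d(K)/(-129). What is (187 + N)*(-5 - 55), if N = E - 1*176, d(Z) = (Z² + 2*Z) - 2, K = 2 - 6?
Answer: -28260/43 ≈ -657.21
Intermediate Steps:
K = -4
d(Z) = -2 + Z² + 2*Z
E = -2/43 (E = (-2 + (-4)² + 2*(-4))/(-129) = (-2 + 16 - 8)*(-1/129) = 6*(-1/129) = -2/43 ≈ -0.046512)
N = -7570/43 (N = -2/43 - 1*176 = -2/43 - 176 = -7570/43 ≈ -176.05)
(187 + N)*(-5 - 55) = (187 - 7570/43)*(-5 - 55) = (471/43)*(-60) = -28260/43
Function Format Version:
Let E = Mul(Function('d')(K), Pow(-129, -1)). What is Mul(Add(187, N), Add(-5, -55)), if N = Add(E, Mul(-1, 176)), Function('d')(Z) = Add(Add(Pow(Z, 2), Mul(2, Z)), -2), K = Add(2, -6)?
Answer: Rational(-28260, 43) ≈ -657.21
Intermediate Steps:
K = -4
Function('d')(Z) = Add(-2, Pow(Z, 2), Mul(2, Z))
E = Rational(-2, 43) (E = Mul(Add(-2, Pow(-4, 2), Mul(2, -4)), Pow(-129, -1)) = Mul(Add(-2, 16, -8), Rational(-1, 129)) = Mul(6, Rational(-1, 129)) = Rational(-2, 43) ≈ -0.046512)
N = Rational(-7570, 43) (N = Add(Rational(-2, 43), Mul(-1, 176)) = Add(Rational(-2, 43), -176) = Rational(-7570, 43) ≈ -176.05)
Mul(Add(187, N), Add(-5, -55)) = Mul(Add(187, Rational(-7570, 43)), Add(-5, -55)) = Mul(Rational(471, 43), -60) = Rational(-28260, 43)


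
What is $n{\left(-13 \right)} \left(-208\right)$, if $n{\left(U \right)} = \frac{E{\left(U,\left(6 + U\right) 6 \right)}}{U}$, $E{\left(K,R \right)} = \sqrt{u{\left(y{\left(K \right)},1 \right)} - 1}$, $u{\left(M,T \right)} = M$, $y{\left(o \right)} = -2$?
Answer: $16 i \sqrt{3} \approx 27.713 i$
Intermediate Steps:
$E{\left(K,R \right)} = i \sqrt{3}$ ($E{\left(K,R \right)} = \sqrt{-2 - 1} = \sqrt{-3} = i \sqrt{3}$)
$n{\left(U \right)} = \frac{i \sqrt{3}}{U}$
$n{\left(-13 \right)} \left(-208\right) = \frac{i \sqrt{3}}{-13} \left(-208\right) = i \sqrt{3} \left(- \frac{1}{13}\right) \left(-208\right) = - \frac{i \sqrt{3}}{13} \left(-208\right) = 16 i \sqrt{3}$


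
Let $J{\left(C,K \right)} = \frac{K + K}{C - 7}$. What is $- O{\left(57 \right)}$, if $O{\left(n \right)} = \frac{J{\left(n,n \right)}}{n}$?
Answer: $- \frac{1}{25} \approx -0.04$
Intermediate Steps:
$J{\left(C,K \right)} = \frac{2 K}{-7 + C}$
$O{\left(n \right)} = \frac{2}{-7 + n}$ ($O{\left(n \right)} = \frac{2 n \frac{1}{-7 + n}}{n} = \frac{2}{-7 + n}$)
$- O{\left(57 \right)} = - \frac{2}{-7 + 57} = - \frac{2}{50} = \left(-1\right) \frac{1}{25} = - \frac{1}{25}$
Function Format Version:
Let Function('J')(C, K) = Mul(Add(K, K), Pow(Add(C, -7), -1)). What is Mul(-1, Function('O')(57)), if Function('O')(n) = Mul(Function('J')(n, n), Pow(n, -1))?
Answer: Rational(-1, 25) ≈ -0.040000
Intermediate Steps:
Function('J')(C, K) = Mul(2, K, Pow(Add(-7, C), -1)) (Function('J')(C, K) = Mul(Mul(2, K), Pow(Add(-7, C), -1)) = Mul(2, K, Pow(Add(-7, C), -1)))
Function('O')(n) = Mul(2, Pow(Add(-7, n), -1)) (Function('O')(n) = Mul(Mul(2, n, Pow(Add(-7, n), -1)), Pow(n, -1)) = Mul(2, Pow(Add(-7, n), -1)))
Mul(-1, Function('O')(57)) = Mul(-1, Mul(2, Pow(Add(-7, 57), -1))) = Mul(-1, Mul(2, Pow(50, -1))) = Mul(-1, Mul(2, Rational(1, 50))) = Mul(-1, Rational(1, 25)) = Rational(-1, 25)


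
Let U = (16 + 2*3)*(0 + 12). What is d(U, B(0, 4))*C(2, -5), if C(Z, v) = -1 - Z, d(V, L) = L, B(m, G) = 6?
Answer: -18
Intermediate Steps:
U = 264 (U = (16 + 6)*12 = 22*12 = 264)
d(U, B(0, 4))*C(2, -5) = 6*(-1 - 1*2) = 6*(-1 - 2) = 6*(-3) = -18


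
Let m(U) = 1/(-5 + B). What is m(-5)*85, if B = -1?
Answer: -85/6 ≈ -14.167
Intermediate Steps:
m(U) = -⅙ (m(U) = 1/(-5 - 1) = 1/(-6) = -⅙)
m(-5)*85 = -⅙*85 = -85/6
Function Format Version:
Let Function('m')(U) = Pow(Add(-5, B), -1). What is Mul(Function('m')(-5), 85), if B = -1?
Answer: Rational(-85, 6) ≈ -14.167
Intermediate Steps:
Function('m')(U) = Rational(-1, 6) (Function('m')(U) = Pow(Add(-5, -1), -1) = Pow(-6, -1) = Rational(-1, 6))
Mul(Function('m')(-5), 85) = Mul(Rational(-1, 6), 85) = Rational(-85, 6)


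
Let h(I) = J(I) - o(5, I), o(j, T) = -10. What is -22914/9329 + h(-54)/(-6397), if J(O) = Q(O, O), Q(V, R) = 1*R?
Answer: -7693178/3140927 ≈ -2.4493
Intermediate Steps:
Q(V, R) = R
J(O) = O
h(I) = 10 + I (h(I) = I - 1*(-10) = I + 10 = 10 + I)
-22914/9329 + h(-54)/(-6397) = -22914/9329 + (10 - 54)/(-6397) = -22914*1/9329 - 44*(-1/6397) = -1206/491 + 44/6397 = -7693178/3140927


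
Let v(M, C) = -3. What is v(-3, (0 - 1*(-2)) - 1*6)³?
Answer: -27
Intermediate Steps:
v(-3, (0 - 1*(-2)) - 1*6)³ = (-3)³ = -27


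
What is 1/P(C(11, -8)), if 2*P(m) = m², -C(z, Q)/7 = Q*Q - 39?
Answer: 2/30625 ≈ 6.5306e-5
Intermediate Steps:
C(z, Q) = 273 - 7*Q² (C(z, Q) = -7*(Q*Q - 39) = -7*(Q² - 39) = -7*(-39 + Q²) = 273 - 7*Q²)
P(m) = m²/2
1/P(C(11, -8)) = 1/((273 - 7*(-8)²)²/2) = 1/((273 - 7*64)²/2) = 1/((273 - 448)²/2) = 1/((½)*(-175)²) = 1/((½)*30625) = 1/(30625/2) = 2/30625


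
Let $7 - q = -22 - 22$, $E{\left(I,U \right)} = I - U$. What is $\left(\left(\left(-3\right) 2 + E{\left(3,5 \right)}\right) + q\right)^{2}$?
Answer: $1849$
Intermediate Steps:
$q = 51$ ($q = 7 - \left(-22 - 22\right) = 7 - -44 = 7 + 44 = 51$)
$\left(\left(\left(-3\right) 2 + E{\left(3,5 \right)}\right) + q\right)^{2} = \left(\left(\left(-3\right) 2 + \left(3 - 5\right)\right) + 51\right)^{2} = \left(\left(-6 + \left(3 - 5\right)\right) + 51\right)^{2} = \left(\left(-6 - 2\right) + 51\right)^{2} = \left(-8 + 51\right)^{2} = 43^{2} = 1849$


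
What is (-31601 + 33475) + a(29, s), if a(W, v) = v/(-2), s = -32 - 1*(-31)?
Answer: 3749/2 ≈ 1874.5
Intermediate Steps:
s = -1 (s = -32 + 31 = -1)
a(W, v) = -v/2 (a(W, v) = v*(-1/2) = -v/2)
(-31601 + 33475) + a(29, s) = (-31601 + 33475) - 1/2*(-1) = 1874 + 1/2 = 3749/2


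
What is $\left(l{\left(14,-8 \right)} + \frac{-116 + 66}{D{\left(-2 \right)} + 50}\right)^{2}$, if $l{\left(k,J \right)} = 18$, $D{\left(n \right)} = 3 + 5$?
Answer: $\frac{247009}{841} \approx 293.71$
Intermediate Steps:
$D{\left(n \right)} = 8$
$\left(l{\left(14,-8 \right)} + \frac{-116 + 66}{D{\left(-2 \right)} + 50}\right)^{2} = \left(18 + \frac{-116 + 66}{8 + 50}\right)^{2} = \left(18 - \frac{50}{58}\right)^{2} = \left(18 - \frac{25}{29}\right)^{2} = \left(\frac{497}{29}\right)^{2} = \frac{247009}{841}$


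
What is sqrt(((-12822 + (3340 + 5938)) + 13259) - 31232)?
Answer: I*sqrt(21517) ≈ 146.69*I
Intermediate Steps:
sqrt(((-12822 + (3340 + 5938)) + 13259) - 31232) = sqrt(((-12822 + 9278) + 13259) - 31232) = sqrt((-3544 + 13259) - 31232) = sqrt(9715 - 31232) = sqrt(-21517) = I*sqrt(21517)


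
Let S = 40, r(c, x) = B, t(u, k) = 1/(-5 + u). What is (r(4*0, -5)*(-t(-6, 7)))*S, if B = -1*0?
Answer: 0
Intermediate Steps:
B = 0
r(c, x) = 0
(r(4*0, -5)*(-t(-6, 7)))*S = (0*(-1/(-5 - 6)))*40 = (0*(-1/(-11)))*40 = (0*(-1*(-1/11)))*40 = (0*(1/11))*40 = 0*40 = 0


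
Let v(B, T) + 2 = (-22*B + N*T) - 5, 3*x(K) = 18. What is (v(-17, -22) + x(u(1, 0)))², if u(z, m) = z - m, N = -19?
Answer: 625681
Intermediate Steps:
x(K) = 6 (x(K) = (⅓)*18 = 6)
v(B, T) = -7 - 22*B - 19*T (v(B, T) = -2 + ((-22*B - 19*T) - 5) = -2 + (-5 - 22*B - 19*T) = -7 - 22*B - 19*T)
(v(-17, -22) + x(u(1, 0)))² = ((-7 - 22*(-17) - 19*(-22)) + 6)² = ((-7 + 374 + 418) + 6)² = (785 + 6)² = 791² = 625681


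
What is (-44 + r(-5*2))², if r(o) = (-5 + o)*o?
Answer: 11236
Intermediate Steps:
r(o) = o*(-5 + o)
(-44 + r(-5*2))² = (-44 + (-5*2)*(-5 - 5*2))² = (-44 - 10*(-5 - 10))² = (-44 - 10*(-15))² = (-44 + 150)² = 106² = 11236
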